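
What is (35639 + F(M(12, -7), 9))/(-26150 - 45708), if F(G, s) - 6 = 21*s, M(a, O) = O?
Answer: -943/1891 ≈ -0.49868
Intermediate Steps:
F(G, s) = 6 + 21*s
(35639 + F(M(12, -7), 9))/(-26150 - 45708) = (35639 + (6 + 21*9))/(-26150 - 45708) = (35639 + (6 + 189))/(-71858) = (35639 + 195)*(-1/71858) = 35834*(-1/71858) = -943/1891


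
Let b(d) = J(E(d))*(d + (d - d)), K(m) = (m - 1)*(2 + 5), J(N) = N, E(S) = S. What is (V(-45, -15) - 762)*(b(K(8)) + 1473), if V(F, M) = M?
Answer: -3010098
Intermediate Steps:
K(m) = -7 + 7*m (K(m) = (-1 + m)*7 = -7 + 7*m)
b(d) = d² (b(d) = d*(d + (d - d)) = d*(d + 0) = d*d = d²)
(V(-45, -15) - 762)*(b(K(8)) + 1473) = (-15 - 762)*((-7 + 7*8)² + 1473) = -777*((-7 + 56)² + 1473) = -777*(49² + 1473) = -777*(2401 + 1473) = -777*3874 = -3010098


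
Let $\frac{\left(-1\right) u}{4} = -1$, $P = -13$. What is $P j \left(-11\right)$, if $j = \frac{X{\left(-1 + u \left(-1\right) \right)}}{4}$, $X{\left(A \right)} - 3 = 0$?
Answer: $\frac{429}{4} \approx 107.25$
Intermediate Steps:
$u = 4$ ($u = \left(-4\right) \left(-1\right) = 4$)
$X{\left(A \right)} = 3$ ($X{\left(A \right)} = 3 + 0 = 3$)
$j = \frac{3}{4} \approx 0.75$
$P j \left(-11\right) = \left(-13\right) \frac{3}{4} \left(-11\right) = \left(- \frac{39}{4}\right) \left(-11\right) = \frac{429}{4}$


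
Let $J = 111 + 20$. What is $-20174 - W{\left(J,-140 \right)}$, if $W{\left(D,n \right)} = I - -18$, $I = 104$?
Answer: $-20296$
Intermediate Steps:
$J = 131$
$W{\left(D,n \right)} = 122$ ($W{\left(D,n \right)} = 104 - -18 = 104 + 18 = 122$)
$-20174 - W{\left(J,-140 \right)} = -20174 - 122 = -20296$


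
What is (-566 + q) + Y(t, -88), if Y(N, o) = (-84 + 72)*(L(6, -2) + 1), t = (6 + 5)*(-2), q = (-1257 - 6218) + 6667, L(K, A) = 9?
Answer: -1494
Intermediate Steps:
q = -808 (q = -7475 + 6667 = -808)
t = -22 (t = 11*(-2) = -22)
Y(N, o) = -120 (Y(N, o) = (-84 + 72)*(9 + 1) = -12*10 = -120)
(-566 + q) + Y(t, -88) = (-566 - 808) - 120 = -1374 - 120 = -1494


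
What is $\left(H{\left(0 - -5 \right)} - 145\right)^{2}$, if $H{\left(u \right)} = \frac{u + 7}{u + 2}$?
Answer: $\frac{1006009}{49} \approx 20531.0$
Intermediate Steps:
$H{\left(u \right)} = \frac{7 + u}{2 + u}$
$\left(H{\left(0 - -5 \right)} - 145\right)^{2} = \left(\frac{7 + \left(0 - -5\right)}{2 + \left(0 - -5\right)} - 145\right)^{2} = \left(\frac{7 + \left(0 + 5\right)}{2 + \left(0 + 5\right)} - 145\right)^{2} = \left(\frac{7 + 5}{2 + 5} - 145\right)^{2} = \left(\frac{1}{7} \cdot 12 - 145\right)^{2} = \left(\frac{12}{7} - 145\right)^{2} = \left(- \frac{1003}{7}\right)^{2} = \frac{1006009}{49}$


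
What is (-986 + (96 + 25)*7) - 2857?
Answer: -2996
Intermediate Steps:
(-986 + (96 + 25)*7) - 2857 = (-986 + 121*7) - 2857 = (-986 + 847) - 2857 = -139 - 2857 = -2996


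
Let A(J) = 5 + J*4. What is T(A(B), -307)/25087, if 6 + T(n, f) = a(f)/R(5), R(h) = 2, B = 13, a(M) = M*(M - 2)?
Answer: 94851/50174 ≈ 1.8904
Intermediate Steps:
a(M) = M*(-2 + M)
A(J) = 5 + 4*J
T(n, f) = -6 + f*(-2 + f)/2 (T(n, f) = -6 + (f*(-2 + f))/2 = -6 + (f*(-2 + f))*(½) = -6 + f*(-2 + f)/2)
T(A(B), -307)/25087 = (-6 + (½)*(-307)*(-2 - 307))/25087 = (-6 + (½)*(-307)*(-309))*(1/25087) = (-6 + 94863/2)*(1/25087) = (94851/2)*(1/25087) = 94851/50174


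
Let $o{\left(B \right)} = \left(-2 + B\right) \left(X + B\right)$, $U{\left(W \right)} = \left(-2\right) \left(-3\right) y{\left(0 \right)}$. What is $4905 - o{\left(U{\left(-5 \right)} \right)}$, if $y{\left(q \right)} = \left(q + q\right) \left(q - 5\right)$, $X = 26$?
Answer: $4957$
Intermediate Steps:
$y{\left(q \right)} = 2 q \left(-5 + q\right)$
$U{\left(W \right)} = 0$ ($U{\left(W \right)} = \left(-2\right) \left(-3\right) 2 \cdot 0 \left(-5 + 0\right) = 6 \cdot 2 \cdot 0 \left(-5\right) = 6 \cdot 0 = 0$)
$o{\left(B \right)} = \left(-2 + B\right) \left(26 + B\right)$
$4905 - o{\left(U{\left(-5 \right)} \right)} = 4905 - \left(-52 + 0^{2} + 24 \cdot 0\right) = 4905 - \left(-52 + 0 + 0\right) = 4905 - -52 = 4905 + 52 = 4957$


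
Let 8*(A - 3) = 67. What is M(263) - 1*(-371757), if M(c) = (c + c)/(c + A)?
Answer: 816010823/2195 ≈ 3.7176e+5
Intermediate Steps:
A = 91/8 (A = 3 + (1/8)*67 = 3 + 67/8 = 91/8 ≈ 11.375)
M(c) = 2*c/(91/8 + c) (M(c) = (c + c)/(c + 91/8) = (2*c)/(91/8 + c) = 2*c/(91/8 + c))
M(263) - 1*(-371757) = 16*263/(91 + 8*263) - 1*(-371757) = 16*263/(91 + 2104) + 371757 = 16*263/2195 + 371757 = 16*263*(1/2195) + 371757 = 4208/2195 + 371757 = 816010823/2195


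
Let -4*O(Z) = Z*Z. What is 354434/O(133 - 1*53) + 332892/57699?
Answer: -1106547787/5128800 ≈ -215.75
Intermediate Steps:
O(Z) = -Z**2/4 (O(Z) = -Z*Z/4 = -Z**2/4)
354434/O(133 - 1*53) + 332892/57699 = 354434/((-(133 - 1*53)**2/4)) + 332892/57699 = 354434/((-(133 - 53)**2/4)) + 332892*(1/57699) = 354434/((-1/4*80**2)) + 36988/6411 = 354434/((-1/4*6400)) + 36988/6411 = 354434/(-1600) + 36988/6411 = 354434*(-1/1600) + 36988/6411 = -177217/800 + 36988/6411 = -1106547787/5128800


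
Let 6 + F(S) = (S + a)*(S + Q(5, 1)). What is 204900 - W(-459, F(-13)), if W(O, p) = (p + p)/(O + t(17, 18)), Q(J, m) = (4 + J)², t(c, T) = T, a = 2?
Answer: 90359392/441 ≈ 2.0490e+5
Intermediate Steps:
F(S) = -6 + (2 + S)*(81 + S) (F(S) = -6 + (S + 2)*(S + (4 + 5)²) = -6 + (2 + S)*(S + 9²) = -6 + (2 + S)*(S + 81) = -6 + (2 + S)*(81 + S))
W(O, p) = 2*p/(18 + O) (W(O, p) = (p + p)/(O + 18) = (2*p)/(18 + O) = 2*p/(18 + O))
204900 - W(-459, F(-13)) = 204900 - 2*(156 + (-13)² + 83*(-13))/(18 - 459) = 204900 - 2*(156 + 169 - 1079)/(-441) = 204900 - 2*(-754)*(-1)/441 = 204900 - 1*1508/441 = 204900 - 1508/441 = 90359392/441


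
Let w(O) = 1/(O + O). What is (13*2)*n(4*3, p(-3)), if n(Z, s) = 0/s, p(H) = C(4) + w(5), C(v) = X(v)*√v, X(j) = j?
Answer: 0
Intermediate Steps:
C(v) = v^(3/2) (C(v) = v*√v = v^(3/2))
w(O) = 1/(2*O)
p(H) = 81/10 (p(H) = 4^(3/2) + (½)/5 = 8 + (½)*(⅕) = 8 + ⅒ = 81/10)
n(Z, s) = 0
(13*2)*n(4*3, p(-3)) = (13*2)*0 = 26*0 = 0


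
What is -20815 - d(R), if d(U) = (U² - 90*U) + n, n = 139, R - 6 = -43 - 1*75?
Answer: -43578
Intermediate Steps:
R = -112 (R = 6 + (-43 - 1*75) = 6 + (-43 - 75) = 6 - 118 = -112)
d(U) = 139 + U² - 90*U (d(U) = (U² - 90*U) + 139 = 139 + U² - 90*U)
-20815 - d(R) = -20815 - (139 + (-112)² - 90*(-112)) = -20815 - (139 + 12544 + 10080) = -20815 - 1*22763 = -20815 - 22763 = -43578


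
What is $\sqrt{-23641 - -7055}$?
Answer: $i \sqrt{16586} \approx 128.79 i$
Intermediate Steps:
$\sqrt{-23641 - -7055} = \sqrt{-23641 + \left(-13934 + 20989\right)} = \sqrt{-23641 + 7055} = \sqrt{-16586} = i \sqrt{16586}$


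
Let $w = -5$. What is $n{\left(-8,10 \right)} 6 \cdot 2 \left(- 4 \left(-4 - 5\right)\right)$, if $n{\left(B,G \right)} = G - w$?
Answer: $6480$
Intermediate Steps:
$n{\left(B,G \right)} = 5 + G$ ($n{\left(B,G \right)} = G - -5 = G + 5 = 5 + G$)
$n{\left(-8,10 \right)} 6 \cdot 2 \left(- 4 \left(-4 - 5\right)\right) = \left(5 + 10\right) 6 \cdot 2 \left(- 4 \left(-4 - 5\right)\right) = 15 \cdot 12 \left(\left(-4\right) \left(-9\right)\right) = 15 \cdot 12 \cdot 36 = 15 \cdot 432 = 6480$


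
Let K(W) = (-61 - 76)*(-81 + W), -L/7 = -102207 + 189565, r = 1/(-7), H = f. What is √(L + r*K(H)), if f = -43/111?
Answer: 2*I*√92536391535/777 ≈ 783.01*I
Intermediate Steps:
f = -43/111 (f = -43*1/111 = -43/111 ≈ -0.38739)
H = -43/111 ≈ -0.38739
r = -⅐ ≈ -0.14286
L = -611506 (L = -7*(-102207 + 189565) = -7*87358 = -611506)
K(W) = 11097 - 137*W (K(W) = -137*(-81 + W) = 11097 - 137*W)
√(L + r*K(H)) = √(-611506 - (11097 - 137*(-43/111))/7) = √(-611506 - (11097 + 5891/111)/7) = √(-611506 - ⅐*1237658/111) = √(-611506 - 1237658/777) = √(-476377820/777) = 2*I*√92536391535/777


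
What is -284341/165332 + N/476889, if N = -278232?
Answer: -60533249391/26281670716 ≈ -2.3032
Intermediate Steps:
-284341/165332 + N/476889 = -284341/165332 - 278232/476889 = -284341*1/165332 - 278232*1/476889 = -284341/165332 - 92744/158963 = -60533249391/26281670716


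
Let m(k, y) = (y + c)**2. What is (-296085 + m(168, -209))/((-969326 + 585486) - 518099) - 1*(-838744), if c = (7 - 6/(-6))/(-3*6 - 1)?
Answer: 273095119840620/325599979 ≈ 8.3874e+5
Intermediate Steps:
c = -8/19 (c = (7 - 6*(-1/6))/(-18 - 1) = (7 + 1)/(-19) = 8*(-1/19) = -8/19 ≈ -0.42105)
m(k, y) = (-8/19 + y)**2 (m(k, y) = (y - 8/19)**2 = (-8/19 + y)**2)
(-296085 + m(168, -209))/((-969326 + 585486) - 518099) - 1*(-838744) = (-296085 + (-8 + 19*(-209))**2/361)/((-969326 + 585486) - 518099) - 1*(-838744) = (-296085 + (-8 - 3971)**2/361)/(-383840 - 518099) + 838744 = (-296085 + (1/361)*(-3979)**2)/(-901939) + 838744 = (-296085 + (1/361)*15832441)*(-1/901939) + 838744 = (-296085 + 15832441/361)*(-1/901939) + 838744 = -91054244/361*(-1/901939) + 838744 = 91054244/325599979 + 838744 = 273095119840620/325599979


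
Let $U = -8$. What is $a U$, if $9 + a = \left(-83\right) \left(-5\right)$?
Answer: $-3248$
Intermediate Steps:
$a = 406$ ($a = -9 - -415 = -9 + 415 = 406$)
$a U = 406 \left(-8\right) = -3248$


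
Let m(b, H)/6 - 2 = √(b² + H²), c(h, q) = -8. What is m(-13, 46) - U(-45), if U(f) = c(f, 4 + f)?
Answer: 20 + 6*√2285 ≈ 306.81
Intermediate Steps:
U(f) = -8
m(b, H) = 12 + 6*√(H² + b²) (m(b, H) = 12 + 6*√(b² + H²) = 12 + 6*√(H² + b²))
m(-13, 46) - U(-45) = (12 + 6*√(46² + (-13)²)) - 1*(-8) = (12 + 6*√(2116 + 169)) + 8 = (12 + 6*√2285) + 8 = 20 + 6*√2285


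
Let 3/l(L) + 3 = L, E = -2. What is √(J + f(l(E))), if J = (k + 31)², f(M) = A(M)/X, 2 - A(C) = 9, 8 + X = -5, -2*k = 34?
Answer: √33215/13 ≈ 14.019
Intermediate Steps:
k = -17 (k = -½*34 = -17)
X = -13 (X = -8 - 5 = -13)
A(C) = -7 (A(C) = 2 - 1*9 = 2 - 9 = -7)
l(L) = 3/(-3 + L)
f(M) = 7/13 (f(M) = -7/(-13) = -7*(-1/13) = 7/13)
J = 196 (J = (-17 + 31)² = 14² = 196)
√(J + f(l(E))) = √(196 + 7/13) = √(2555/13) = √33215/13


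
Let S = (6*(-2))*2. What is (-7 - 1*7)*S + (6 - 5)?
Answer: 337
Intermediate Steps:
S = -24 (S = -12*2 = -24)
(-7 - 1*7)*S + (6 - 5) = (-7 - 1*7)*(-24) + (6 - 5) = (-7 - 7)*(-24) + 1 = -14*(-24) + 1 = 336 + 1 = 337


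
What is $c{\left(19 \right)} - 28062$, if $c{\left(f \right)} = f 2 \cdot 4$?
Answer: $-27910$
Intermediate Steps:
$c{\left(f \right)} = 8 f$ ($c{\left(f \right)} = 2 f 4 = 8 f$)
$c{\left(19 \right)} - 28062 = 8 \cdot 19 - 28062 = 152 - 28062 = -27910$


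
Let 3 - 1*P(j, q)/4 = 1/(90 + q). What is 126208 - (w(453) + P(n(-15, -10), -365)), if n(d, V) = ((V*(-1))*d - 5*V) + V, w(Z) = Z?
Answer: 34579321/275 ≈ 1.2574e+5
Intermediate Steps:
n(d, V) = -4*V - V*d (n(d, V) = ((-V)*d - 5*V) + V = (-V*d - 5*V) + V = (-5*V - V*d) + V = -4*V - V*d)
P(j, q) = 12 - 4/(90 + q)
126208 - (w(453) + P(n(-15, -10), -365)) = 126208 - (453 + 4*(269 + 3*(-365))/(90 - 365)) = 126208 - (453 + 4*(269 - 1095)/(-275)) = 126208 - (453 + 4*(-1/275)*(-826)) = 126208 - (453 + 3304/275) = 126208 - 1*127879/275 = 126208 - 127879/275 = 34579321/275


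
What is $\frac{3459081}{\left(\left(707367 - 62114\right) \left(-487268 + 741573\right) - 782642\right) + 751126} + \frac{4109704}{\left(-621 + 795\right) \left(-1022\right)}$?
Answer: $- \frac{6244119982595091}{270185001425059} \approx -23.111$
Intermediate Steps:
$\frac{3459081}{\left(\left(707367 - 62114\right) \left(-487268 + 741573\right) - 782642\right) + 751126} + \frac{4109704}{\left(-621 + 795\right) \left(-1022\right)} = \frac{3459081}{\left(645253 \cdot 254305 - 782642\right) + 751126} + \frac{4109704}{174 \left(-1022\right)} = \frac{3459081}{\left(164091064165 - 782642\right) + 751126} + \frac{4109704}{-177828} = \frac{3459081}{164090281523 + 751126} + 4109704 \left(- \frac{1}{177828}\right) = \frac{3459081}{164091032649} - \frac{1027426}{44457} = 3459081 \cdot \frac{1}{164091032649} - \frac{1027426}{44457} = \frac{1153027}{54697010883} - \frac{1027426}{44457} = - \frac{6244119982595091}{270185001425059}$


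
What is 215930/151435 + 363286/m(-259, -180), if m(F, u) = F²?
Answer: 283669452/41462903 ≈ 6.8415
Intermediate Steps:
215930/151435 + 363286/m(-259, -180) = 215930/151435 + 363286/((-259)²) = 215930*(1/151435) + 363286/67081 = 43186/30287 + 363286*(1/67081) = 43186/30287 + 7414/1369 = 283669452/41462903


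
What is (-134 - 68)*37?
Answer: -7474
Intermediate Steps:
(-134 - 68)*37 = -202*37 = -7474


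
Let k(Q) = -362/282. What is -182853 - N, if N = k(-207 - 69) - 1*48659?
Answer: -18921173/141 ≈ -1.3419e+5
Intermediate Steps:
k(Q) = -181/141 (k(Q) = -362*1/282 = -181/141)
N = -6861100/141 (N = -181/141 - 1*48659 = -181/141 - 48659 = -6861100/141 ≈ -48660.)
-182853 - N = -182853 - 1*(-6861100/141) = -182853 + 6861100/141 = -18921173/141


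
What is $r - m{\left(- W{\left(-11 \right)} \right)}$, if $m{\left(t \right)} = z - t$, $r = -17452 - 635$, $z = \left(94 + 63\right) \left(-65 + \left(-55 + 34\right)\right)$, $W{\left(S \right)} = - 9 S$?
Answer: $-4684$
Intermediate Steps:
$z = -13502$ ($z = 157 \left(-65 - 21\right) = 157 \left(-86\right) = -13502$)
$r = -18087$ ($r = -17452 - 635 = -18087$)
$m{\left(t \right)} = -13502 - t$
$r - m{\left(- W{\left(-11 \right)} \right)} = -18087 - \left(-13502 - - \left(-9\right) \left(-11\right)\right) = -18087 - \left(-13502 - \left(-1\right) 99\right) = -18087 - \left(-13502 - -99\right) = -18087 - \left(-13502 + 99\right) = -18087 - -13403 = -18087 + 13403 = -4684$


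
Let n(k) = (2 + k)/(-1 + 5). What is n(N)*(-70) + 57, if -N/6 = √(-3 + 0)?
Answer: 22 + 105*I*√3 ≈ 22.0 + 181.87*I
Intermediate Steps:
N = -6*I*√3 (N = -6*√(-3 + 0) = -6*I*√3 ≈ -10.392*I)
n(k) = ½ + k/4 (n(k) = (2 + k)/4 = (2 + k)*(¼) = ½ + k/4)
n(N)*(-70) + 57 = (½ + (-6*I*√3)/4)*(-70) + 57 = (½ - 3*I*√3/2)*(-70) + 57 = (-35 + 105*I*√3) + 57 = 22 + 105*I*√3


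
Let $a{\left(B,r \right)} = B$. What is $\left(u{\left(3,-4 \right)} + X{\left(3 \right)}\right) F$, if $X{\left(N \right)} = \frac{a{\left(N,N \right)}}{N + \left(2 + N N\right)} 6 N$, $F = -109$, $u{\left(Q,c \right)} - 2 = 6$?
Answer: $- \frac{9047}{7} \approx -1292.4$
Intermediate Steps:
$u{\left(Q,c \right)} = 8$ ($u{\left(Q,c \right)} = 2 + 6 = 8$)
$X{\left(N \right)} = \frac{6 N^{2}}{2 + N + N^{2}}$ ($X{\left(N \right)} = \frac{N}{N + \left(2 + N N\right)} 6 N = \frac{N}{N + \left(2 + N^{2}\right)} 6 N = \frac{N}{2 + N + N^{2}} \cdot 6 N = \frac{6 N}{2 + N + N^{2}} N = \frac{6 N^{2}}{2 + N + N^{2}}$)
$\left(u{\left(3,-4 \right)} + X{\left(3 \right)}\right) F = \left(8 + \frac{6 \cdot 3^{2}}{2 + 3 + 3^{2}}\right) \left(-109\right) = \left(8 + 6 \cdot 9 \frac{1}{2 + 3 + 9}\right) \left(-109\right) = \left(8 + 6 \cdot 9 \cdot \frac{1}{14}\right) \left(-109\right) = \left(8 + \frac{27}{7}\right) \left(-109\right) = \frac{83}{7} \left(-109\right) = - \frac{9047}{7}$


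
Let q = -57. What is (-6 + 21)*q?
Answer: -855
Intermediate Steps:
(-6 + 21)*q = (-6 + 21)*(-57) = 15*(-57) = -855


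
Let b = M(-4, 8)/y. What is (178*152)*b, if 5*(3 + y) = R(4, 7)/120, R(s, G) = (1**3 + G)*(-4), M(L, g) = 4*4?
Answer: -32467200/229 ≈ -1.4178e+5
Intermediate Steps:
M(L, g) = 16
R(s, G) = -4 - 4*G (R(s, G) = (1 + G)*(-4) = -4 - 4*G)
y = -229/75 (y = -3 + ((-4 - 4*7)/120)/5 = -3 + ((-4 - 28)*(1/120))/5 = -3 + (-32*1/120)/5 = -3 + (1/5)*(-4/15) = -3 - 4/75 = -229/75 ≈ -3.0533)
b = -1200/229 (b = 16/(-229/75) = 16*(-75/229) = -1200/229 ≈ -5.2402)
(178*152)*b = (178*152)*(-1200/229) = 27056*(-1200/229) = -32467200/229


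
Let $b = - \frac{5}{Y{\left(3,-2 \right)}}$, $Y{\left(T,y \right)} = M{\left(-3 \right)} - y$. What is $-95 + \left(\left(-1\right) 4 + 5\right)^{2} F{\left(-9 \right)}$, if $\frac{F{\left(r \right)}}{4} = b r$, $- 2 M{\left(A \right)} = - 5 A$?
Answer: $- \frac{1405}{11} \approx -127.73$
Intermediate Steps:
$M{\left(A \right)} = \frac{5 A}{2}$ ($M{\left(A \right)} = - \frac{\left(-5\right) A}{2} = \frac{5 A}{2}$)
$Y{\left(T,y \right)} = - \frac{15}{2} - y$ ($Y{\left(T,y \right)} = \frac{5}{2} \left(-3\right) - y = - \frac{15}{2} - y$)
$b = \frac{10}{11}$ ($b = - \frac{5}{- \frac{15}{2} - -2} = - \frac{5}{- \frac{15}{2} + 2} = - \frac{5}{- \frac{11}{2}} = \left(-5\right) \left(- \frac{2}{11}\right) = \frac{10}{11} \approx 0.90909$)
$F{\left(r \right)} = \frac{40 r}{11}$ ($F{\left(r \right)} = 4 \frac{10 r}{11} = \frac{40 r}{11}$)
$-95 + \left(\left(-1\right) 4 + 5\right)^{2} F{\left(-9 \right)} = -95 + \left(\left(-1\right) 4 + 5\right)^{2} \cdot \frac{40}{11} \left(-9\right) = -95 + \left(-4 + 5\right)^{2} \left(- \frac{360}{11}\right) = -95 + 1^{2} \left(- \frac{360}{11}\right) = -95 + 1 \left(- \frac{360}{11}\right) = -95 - \frac{360}{11} = - \frac{1405}{11}$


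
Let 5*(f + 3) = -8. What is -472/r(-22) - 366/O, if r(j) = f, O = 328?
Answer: 382831/3772 ≈ 101.49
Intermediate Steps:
f = -23/5 (f = -3 + (⅕)*(-8) = -3 - 8/5 = -23/5 ≈ -4.6000)
r(j) = -23/5
-472/r(-22) - 366/O = -472/(-23/5) - 366/328 = -472*(-5/23) - 366*1/328 = 2360/23 - 183/164 = 382831/3772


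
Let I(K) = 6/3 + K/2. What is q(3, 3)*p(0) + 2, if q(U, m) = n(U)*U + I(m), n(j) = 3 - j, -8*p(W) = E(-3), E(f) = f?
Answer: 53/16 ≈ 3.3125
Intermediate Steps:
I(K) = 2 + K/2 (I(K) = 6*(⅓) + K*(½) = 2 + K/2)
p(W) = 3/8 (p(W) = -⅛*(-3) = 3/8)
q(U, m) = 2 + m/2 + U*(3 - U) (q(U, m) = (3 - U)*U + (2 + m/2) = U*(3 - U) + (2 + m/2) = 2 + m/2 + U*(3 - U))
q(3, 3)*p(0) + 2 = (2 + (½)*3 - 1*3*(-3 + 3))*(3/8) + 2 = (2 + 3/2 - 1*3*0)*(3/8) + 2 = (2 + 3/2 + 0)*(3/8) + 2 = (7/2)*(3/8) + 2 = 21/16 + 2 = 53/16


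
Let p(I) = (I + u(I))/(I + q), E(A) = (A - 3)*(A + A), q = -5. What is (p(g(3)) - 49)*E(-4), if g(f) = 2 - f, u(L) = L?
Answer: -8176/3 ≈ -2725.3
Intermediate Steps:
E(A) = 2*A*(-3 + A) (E(A) = (-3 + A)*(2*A) = 2*A*(-3 + A))
p(I) = 2*I/(-5 + I) (p(I) = (I + I)/(I - 5) = (2*I)/(-5 + I) = 2*I/(-5 + I))
(p(g(3)) - 49)*E(-4) = (2*(2 - 1*3)/(-5 + (2 - 1*3)) - 49)*(2*(-4)*(-3 - 4)) = (2*(2 - 3)/(-5 + (2 - 3)) - 49)*(2*(-4)*(-7)) = (2*(-1)/(-5 - 1) - 49)*56 = (2*(-1)/(-6) - 49)*56 = (2*(-1)*(-⅙) - 49)*56 = (⅓ - 49)*56 = -146/3*56 = -8176/3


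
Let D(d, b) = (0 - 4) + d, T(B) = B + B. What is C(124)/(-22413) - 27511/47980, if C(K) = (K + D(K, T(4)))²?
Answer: -3473141323/1075375740 ≈ -3.2297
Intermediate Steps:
T(B) = 2*B
D(d, b) = -4 + d
C(K) = (-4 + 2*K)² (C(K) = (K + (-4 + K))² = (-4 + 2*K)²)
C(124)/(-22413) - 27511/47980 = (4*(-2 + 124)²)/(-22413) - 27511/47980 = (4*122²)*(-1/22413) - 27511*1/47980 = (4*14884)*(-1/22413) - 27511/47980 = 59536*(-1/22413) - 27511/47980 = -59536/22413 - 27511/47980 = -3473141323/1075375740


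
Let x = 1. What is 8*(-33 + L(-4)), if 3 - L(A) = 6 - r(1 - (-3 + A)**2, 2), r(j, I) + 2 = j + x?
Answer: -680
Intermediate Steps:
r(j, I) = -1 + j (r(j, I) = -2 + (j + 1) = -2 + (1 + j) = -1 + j)
L(A) = -3 - (-3 + A)**2 (L(A) = 3 - (6 - (-1 + (1 - (-3 + A)**2))) = 3 - (6 - (-1)*(-3 + A)**2) = 3 - (6 + (-3 + A)**2) = 3 + (-6 - (-3 + A)**2) = -3 - (-3 + A)**2)
8*(-33 + L(-4)) = 8*(-33 + (-3 - (-3 - 4)**2)) = 8*(-33 + (-3 - 1*(-7)**2)) = 8*(-33 + (-3 - 1*49)) = 8*(-33 + (-3 - 49)) = 8*(-33 - 52) = 8*(-85) = -680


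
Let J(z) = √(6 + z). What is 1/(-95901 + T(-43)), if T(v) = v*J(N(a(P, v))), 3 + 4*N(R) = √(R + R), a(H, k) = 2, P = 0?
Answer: -383604/36787964677 + 86*√23/36787964677 ≈ -1.0416e-5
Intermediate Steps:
N(R) = -¾ + √2*√R/4 (N(R) = -¾ + √(R + R)/4 = -¾ + √(2*R)/4 = -¾ + (√2*√R)/4 = -¾ + √2*√R/4)
T(v) = v*√23/2 (T(v) = v*√(6 + (-¾ + √2*√2/4)) = v*√(6 + (-¾ + ½)) = v*√(6 - ¼) = v*√(23/4) = v*(√23/2) = v*√23/2)
1/(-95901 + T(-43)) = 1/(-95901 + (½)*(-43)*√23) = 1/(-95901 - 43*√23/2)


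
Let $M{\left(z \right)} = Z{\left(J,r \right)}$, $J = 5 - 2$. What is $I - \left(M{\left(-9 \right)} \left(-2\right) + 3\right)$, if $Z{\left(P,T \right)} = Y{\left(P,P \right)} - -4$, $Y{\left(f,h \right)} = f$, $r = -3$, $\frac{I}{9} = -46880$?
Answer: $-421909$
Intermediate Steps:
$I = -421920$ ($I = 9 \left(-46880\right) = -421920$)
$J = 3$
$Z{\left(P,T \right)} = 4 + P$ ($Z{\left(P,T \right)} = P - -4 = P + 4 = 4 + P$)
$M{\left(z \right)} = 7$ ($M{\left(z \right)} = 4 + 3 = 7$)
$I - \left(M{\left(-9 \right)} \left(-2\right) + 3\right) = -421920 - \left(7 \left(-2\right) + 3\right) = -421920 - \left(-14 + 3\right) = -421920 - -11 = -421920 + 11 = -421909$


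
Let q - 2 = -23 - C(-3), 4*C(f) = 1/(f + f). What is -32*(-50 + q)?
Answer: 6812/3 ≈ 2270.7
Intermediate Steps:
C(f) = 1/(8*f) (C(f) = 1/(4*(f + f)) = 1/(4*((2*f))) = (1/(2*f))/4 = 1/(8*f))
q = -503/24 (q = 2 + (-23 - 1/(8*(-3))) = 2 + (-23 - (-1)/(8*3)) = 2 + (-23 - 1*(-1/24)) = 2 + (-23 + 1/24) = 2 - 551/24 = -503/24 ≈ -20.958)
-32*(-50 + q) = -32*(-50 - 503/24) = -32*(-1703/24) = 6812/3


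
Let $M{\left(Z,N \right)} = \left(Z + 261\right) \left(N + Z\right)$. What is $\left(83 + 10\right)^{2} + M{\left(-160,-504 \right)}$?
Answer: $-58415$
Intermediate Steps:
$M{\left(Z,N \right)} = \left(261 + Z\right) \left(N + Z\right)$
$\left(83 + 10\right)^{2} + M{\left(-160,-504 \right)} = \left(83 + 10\right)^{2} + \left(\left(-160\right)^{2} + 261 \left(-504\right) + 261 \left(-160\right) - -80640\right) = 93^{2} + \left(25600 - 131544 - 41760 + 80640\right) = 8649 - 67064 = -58415$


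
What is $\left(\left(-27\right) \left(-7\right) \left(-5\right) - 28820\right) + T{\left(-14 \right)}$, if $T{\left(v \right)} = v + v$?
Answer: $-29793$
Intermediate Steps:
$T{\left(v \right)} = 2 v$
$\left(\left(-27\right) \left(-7\right) \left(-5\right) - 28820\right) + T{\left(-14 \right)} = \left(\left(-27\right) \left(-7\right) \left(-5\right) - 28820\right) + 2 \left(-14\right) = \left(189 \left(-5\right) - 28820\right) - 28 = \left(-945 - 28820\right) - 28 = -29765 - 28 = -29793$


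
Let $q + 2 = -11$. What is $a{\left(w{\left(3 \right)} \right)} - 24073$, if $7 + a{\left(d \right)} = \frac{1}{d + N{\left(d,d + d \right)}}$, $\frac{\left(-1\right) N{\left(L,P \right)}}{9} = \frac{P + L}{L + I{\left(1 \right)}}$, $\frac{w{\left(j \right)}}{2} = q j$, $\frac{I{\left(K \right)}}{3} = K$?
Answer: $- \frac{63860185}{2652} \approx -24080.0$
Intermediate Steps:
$q = -13$ ($q = -2 - 11 = -13$)
$I{\left(K \right)} = 3 K$
$w{\left(j \right)} = - 26 j$ ($w{\left(j \right)} = 2 \left(- 13 j\right) = - 26 j$)
$N{\left(L,P \right)} = - \frac{9 \left(L + P\right)}{3 + L}$ ($N{\left(L,P \right)} = - 9 \frac{P + L}{L + 3 \cdot 1} = - 9 \frac{L + P}{L + 3} = - 9 \frac{L + P}{3 + L} = - \frac{9 \left(L + P\right)}{3 + L}$)
$a{\left(d \right)} = -7 + \frac{1}{d - \frac{27 d}{3 + d}}$ ($a{\left(d \right)} = -7 + \frac{1}{d + \frac{9 \left(- d - \left(d + d\right)\right)}{3 + d}} = -7 + \frac{1}{d + \frac{9 \left(- d - 2 d\right)}{3 + d}} = -7 + \frac{1}{d + \frac{9 \left(- 3 d\right)}{3 + d}} = -7 + \frac{1}{d - \frac{27 d}{3 + d}}$)
$a{\left(w{\left(3 \right)} \right)} - 24073 = \frac{3 - 7 \left(\left(-26\right) 3\right)^{2} + 169 \left(\left(-26\right) 3\right)}{\left(-26\right) 3 \left(-24 - 78\right)} - 24073 = \frac{3 - 7 \left(-78\right)^{2} + 169 \left(-78\right)}{\left(-78\right) \left(-24 - 78\right)} - 24073 = - \frac{3 - 42588 - 13182}{78 \left(-102\right)} - 24073 = \left(- \frac{1}{78}\right) \left(- \frac{1}{102}\right) \left(3 - 42588 - 13182\right) - 24073 = \left(- \frac{1}{78}\right) \left(- \frac{1}{102}\right) \left(-55767\right) - 24073 = - \frac{18589}{2652} - 24073 = - \frac{63860185}{2652}$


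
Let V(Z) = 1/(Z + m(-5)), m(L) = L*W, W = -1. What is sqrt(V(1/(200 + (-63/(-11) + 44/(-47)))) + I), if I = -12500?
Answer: I*sqrt(43332043402666)/58878 ≈ 111.8*I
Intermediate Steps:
m(L) = -L (m(L) = L*(-1) = -L)
V(Z) = 1/(5 + Z) (V(Z) = 1/(Z - 1*(-5)) = 1/(Z + 5) = 1/(5 + Z))
sqrt(V(1/(200 + (-63/(-11) + 44/(-47)))) + I) = sqrt(1/(5 + 1/(200 + (-63/(-11) + 44/(-47)))) - 12500) = sqrt(1/(5 + 1/(200 + (-63*(-1/11) + 44*(-1/47)))) - 12500) = sqrt(1/(5 + 1/(200 + (63/11 - 44/47))) - 12500) = sqrt(1/(5 + 1/(200 + 2477/517)) - 12500) = sqrt(1/(5 + 1/(105877/517)) - 12500) = sqrt(1/(5 + 517/105877) - 12500) = sqrt(1/(529902/105877) - 12500) = sqrt(105877/529902 - 12500) = sqrt(-6623669123/529902) = I*sqrt(43332043402666)/58878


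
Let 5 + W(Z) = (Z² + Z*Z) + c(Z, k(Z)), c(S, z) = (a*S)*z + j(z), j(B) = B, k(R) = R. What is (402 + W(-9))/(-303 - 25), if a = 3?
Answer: -793/328 ≈ -2.4177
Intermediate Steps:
c(S, z) = z + 3*S*z (c(S, z) = (3*S)*z + z = 3*S*z + z = z + 3*S*z)
W(Z) = -5 + 2*Z² + Z*(1 + 3*Z) (W(Z) = -5 + ((Z² + Z*Z) + Z*(1 + 3*Z)) = -5 + ((Z² + Z²) + Z*(1 + 3*Z)) = -5 + (2*Z² + Z*(1 + 3*Z)) = -5 + 2*Z² + Z*(1 + 3*Z))
(402 + W(-9))/(-303 - 25) = (402 + (-5 - 9 + 5*(-9)²))/(-303 - 25) = (402 + (-5 - 9 + 5*81))/(-328) = (402 + (-5 - 9 + 405))*(-1/328) = (402 + 391)*(-1/328) = 793*(-1/328) = -793/328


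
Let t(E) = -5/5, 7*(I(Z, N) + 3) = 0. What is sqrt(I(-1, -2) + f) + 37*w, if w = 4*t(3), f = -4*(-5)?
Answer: -148 + sqrt(17) ≈ -143.88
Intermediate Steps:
I(Z, N) = -3 (I(Z, N) = -3 + (1/7)*0 = -3 + 0 = -3)
t(E) = -1 (t(E) = -5*1/5 = -1)
f = 20
w = -4 (w = 4*(-1) = -4)
sqrt(I(-1, -2) + f) + 37*w = sqrt(-3 + 20) + 37*(-4) = sqrt(17) - 148 = -148 + sqrt(17)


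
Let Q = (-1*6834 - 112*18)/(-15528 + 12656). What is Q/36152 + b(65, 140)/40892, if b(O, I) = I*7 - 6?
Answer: 12686362007/530719602656 ≈ 0.023904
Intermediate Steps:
b(O, I) = -6 + 7*I (b(O, I) = 7*I - 6 = -6 + 7*I)
Q = 4425/1436 (Q = (-6834 - 2016)/(-2872) = -8850*(-1/2872) = 4425/1436 ≈ 3.0815)
Q/36152 + b(65, 140)/40892 = (4425/1436)/36152 + (-6 + 7*140)/40892 = (4425/1436)*(1/36152) + (-6 + 980)*(1/40892) = 4425/51914272 + 974*(1/40892) = 4425/51914272 + 487/20446 = 12686362007/530719602656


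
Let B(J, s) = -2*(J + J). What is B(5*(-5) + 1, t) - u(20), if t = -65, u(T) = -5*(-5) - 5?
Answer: 76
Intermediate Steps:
u(T) = 20 (u(T) = 25 - 5 = 20)
B(J, s) = -4*J
B(5*(-5) + 1, t) - u(20) = -4*(5*(-5) + 1) - 1*20 = -4*(-25 + 1) - 20 = -4*(-24) - 20 = 96 - 20 = 76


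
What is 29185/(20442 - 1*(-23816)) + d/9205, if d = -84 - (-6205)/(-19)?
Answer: 4759053917/7740502910 ≈ 0.61483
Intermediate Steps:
d = -7801/19 (d = -84 - (-6205)*(-1)/19 = -84 - 85*73/19 = -84 - 6205/19 = -7801/19 ≈ -410.58)
29185/(20442 - 1*(-23816)) + d/9205 = 29185/(20442 - 1*(-23816)) - 7801/19/9205 = 29185/(20442 + 23816) - 7801/19*1/9205 = 29185/44258 - 7801/174895 = 4759053917/7740502910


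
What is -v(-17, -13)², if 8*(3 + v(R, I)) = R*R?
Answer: -70225/64 ≈ -1097.3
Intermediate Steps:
v(R, I) = -3 + R²/8 (v(R, I) = -3 + (R*R)/8 = -3 + R²/8)
-v(-17, -13)² = -(-3 + (⅛)*(-17)²)² = -(-3 + (⅛)*289)² = -(-3 + 289/8)² = -(265/8)² = -1*70225/64 = -70225/64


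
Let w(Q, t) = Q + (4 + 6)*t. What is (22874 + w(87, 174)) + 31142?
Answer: 55843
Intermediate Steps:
w(Q, t) = Q + 10*t
(22874 + w(87, 174)) + 31142 = (22874 + (87 + 10*174)) + 31142 = (22874 + (87 + 1740)) + 31142 = (22874 + 1827) + 31142 = 24701 + 31142 = 55843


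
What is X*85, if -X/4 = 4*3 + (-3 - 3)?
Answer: -2040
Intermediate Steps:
X = -24 (X = -4*(4*3 + (-3 - 3)) = -4*(12 - 6) = -4*6 = -24)
X*85 = -24*85 = -2040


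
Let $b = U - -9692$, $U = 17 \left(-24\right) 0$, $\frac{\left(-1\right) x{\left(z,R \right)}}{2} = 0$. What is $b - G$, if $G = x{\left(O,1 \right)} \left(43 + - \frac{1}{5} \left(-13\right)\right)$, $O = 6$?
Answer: $9692$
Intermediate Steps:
$x{\left(z,R \right)} = 0$ ($x{\left(z,R \right)} = \left(-2\right) 0 = 0$)
$U = 0$ ($U = \left(-408\right) 0 = 0$)
$G = 0$ ($G = 0 \left(43 + - \frac{1}{5} \left(-13\right)\right) = 0 \left(43 + \left(-1\right) \frac{1}{5} \left(-13\right)\right) = 0 \left(43 - - \frac{13}{5}\right) = 0 \left(43 + \frac{13}{5}\right) = 0 \cdot \frac{228}{5} = 0$)
$b = 9692$ ($b = 0 - -9692 = 0 + 9692 = 9692$)
$b - G = 9692 - 0 = 9692 + 0 = 9692$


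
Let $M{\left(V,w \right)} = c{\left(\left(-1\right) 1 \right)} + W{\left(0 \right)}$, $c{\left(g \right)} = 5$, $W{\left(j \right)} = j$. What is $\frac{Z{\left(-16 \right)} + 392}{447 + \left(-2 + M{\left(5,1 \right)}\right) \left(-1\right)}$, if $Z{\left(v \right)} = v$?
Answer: $\frac{94}{111} \approx 0.84685$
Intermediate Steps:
$M{\left(V,w \right)} = 5$ ($M{\left(V,w \right)} = 5 + 0 = 5$)
$\frac{Z{\left(-16 \right)} + 392}{447 + \left(-2 + M{\left(5,1 \right)}\right) \left(-1\right)} = \frac{-16 + 392}{447 + \left(-2 + 5\right) \left(-1\right)} = \frac{376}{447 + 3 \left(-1\right)} = \frac{376}{447 - 3} = \frac{376}{444} = 376 \cdot \frac{1}{444} = \frac{94}{111}$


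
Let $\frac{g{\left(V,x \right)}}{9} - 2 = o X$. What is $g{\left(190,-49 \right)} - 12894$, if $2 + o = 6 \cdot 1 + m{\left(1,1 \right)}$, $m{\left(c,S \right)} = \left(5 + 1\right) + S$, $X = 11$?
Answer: $-11787$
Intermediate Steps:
$m{\left(c,S \right)} = 6 + S$
$o = 11$ ($o = -2 + \left(6 \cdot 1 + \left(6 + 1\right)\right) = -2 + \left(6 + 7\right) = -2 + 13 = 11$)
$g{\left(V,x \right)} = 1107$ ($g{\left(V,x \right)} = 18 + 9 \cdot 11 \cdot 11 = 18 + 9 \cdot 121 = 18 + 1089 = 1107$)
$g{\left(190,-49 \right)} - 12894 = 1107 - 12894 = -11787$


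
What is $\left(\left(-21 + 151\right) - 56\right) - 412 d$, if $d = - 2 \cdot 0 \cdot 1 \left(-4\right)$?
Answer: $74$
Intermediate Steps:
$d = 0$ ($d = - 0 \cdot 1 \left(-4\right) = \left(-1\right) 0 \left(-4\right) = 0 \left(-4\right) = 0$)
$\left(\left(-21 + 151\right) - 56\right) - 412 d = \left(\left(-21 + 151\right) - 56\right) - 0 = \left(130 - 56\right) + 0 = 74 + 0 = 74$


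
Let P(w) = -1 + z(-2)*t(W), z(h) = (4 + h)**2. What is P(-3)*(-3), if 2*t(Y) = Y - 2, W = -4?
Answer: 39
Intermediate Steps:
t(Y) = -1 + Y/2 (t(Y) = (Y - 2)/2 = (-2 + Y)/2 = -1 + Y/2)
P(w) = -13 (P(w) = -1 + (4 - 2)**2*(-1 + (1/2)*(-4)) = -1 + 2**2*(-1 - 2) = -1 + 4*(-3) = -1 - 12 = -13)
P(-3)*(-3) = -13*(-3) = 39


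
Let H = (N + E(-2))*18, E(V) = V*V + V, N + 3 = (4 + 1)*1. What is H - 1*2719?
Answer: -2647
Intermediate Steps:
N = 2 (N = -3 + (4 + 1)*1 = -3 + 5*1 = -3 + 5 = 2)
E(V) = V + V**2 (E(V) = V**2 + V = V + V**2)
H = 72 (H = (2 - 2*(1 - 2))*18 = (2 - 2*(-1))*18 = (2 + 2)*18 = 4*18 = 72)
H - 1*2719 = 72 - 1*2719 = 72 - 2719 = -2647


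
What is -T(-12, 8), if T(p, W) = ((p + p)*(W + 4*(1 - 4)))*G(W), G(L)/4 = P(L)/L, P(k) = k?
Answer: -384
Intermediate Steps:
G(L) = 4 (G(L) = 4*(L/L) = 4*1 = 4)
T(p, W) = 8*p*(-12 + W) (T(p, W) = ((p + p)*(W + 4*(1 - 4)))*4 = ((2*p)*(W + 4*(-3)))*4 = ((2*p)*(W - 12))*4 = ((2*p)*(-12 + W))*4 = (2*p*(-12 + W))*4 = 8*p*(-12 + W))
-T(-12, 8) = -8*(-12)*(-12 + 8) = -8*(-12)*(-4) = -1*384 = -384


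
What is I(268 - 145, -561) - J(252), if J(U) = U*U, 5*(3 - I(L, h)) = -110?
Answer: -63479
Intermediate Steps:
I(L, h) = 25 (I(L, h) = 3 - ⅕*(-110) = 3 + 22 = 25)
J(U) = U²
I(268 - 145, -561) - J(252) = 25 - 1*252² = 25 - 1*63504 = 25 - 63504 = -63479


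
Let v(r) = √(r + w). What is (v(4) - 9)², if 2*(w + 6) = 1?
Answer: (18 - I*√6)²/4 ≈ 79.5 - 22.045*I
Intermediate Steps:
w = -11/2 (w = -6 + (½)*1 = -6 + ½ = -11/2 ≈ -5.5000)
v(r) = √(-11/2 + r) (v(r) = √(r - 11/2) = √(-11/2 + r))
(v(4) - 9)² = (√(-22 + 4*4)/2 - 9)² = (√(-22 + 16)/2 - 9)² = (√(-6)/2 - 9)² = ((I*√6)/2 - 9)² = (I*√6/2 - 9)² = (-9 + I*√6/2)²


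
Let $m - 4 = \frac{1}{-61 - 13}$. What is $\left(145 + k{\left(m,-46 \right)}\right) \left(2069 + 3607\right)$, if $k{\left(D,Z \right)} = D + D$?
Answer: $\frac{32126160}{37} \approx 8.6828 \cdot 10^{5}$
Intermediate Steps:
$m = \frac{295}{74}$ ($m = 4 + \frac{1}{-61 - 13} = 4 + \frac{1}{-74} = 4 - \frac{1}{74} = \frac{295}{74} \approx 3.9865$)
$k{\left(D,Z \right)} = 2 D$
$\left(145 + k{\left(m,-46 \right)}\right) \left(2069 + 3607\right) = \left(145 + 2 \cdot \frac{295}{74}\right) \left(2069 + 3607\right) = \left(145 + \frac{295}{37}\right) 5676 = \frac{5660}{37} \cdot 5676 = \frac{32126160}{37}$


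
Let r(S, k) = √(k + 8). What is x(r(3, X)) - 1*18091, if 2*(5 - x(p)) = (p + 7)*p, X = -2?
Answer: -18089 - 7*√6/2 ≈ -18098.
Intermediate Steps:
r(S, k) = √(8 + k)
x(p) = 5 - p*(7 + p)/2 (x(p) = 5 - (p + 7)*p/2 = 5 - (7 + p)*p/2 = 5 - p*(7 + p)/2)
x(r(3, X)) - 1*18091 = (5 - 7*√(8 - 2)/2 - (√(8 - 2))²/2) - 1*18091 = (5 - 7*√6/2 - (√6)²/2) - 18091 = (5 - 7*√6/2 - ½*6) - 18091 = (5 - 7*√6/2 - 3) - 18091 = (2 - 7*√6/2) - 18091 = -18089 - 7*√6/2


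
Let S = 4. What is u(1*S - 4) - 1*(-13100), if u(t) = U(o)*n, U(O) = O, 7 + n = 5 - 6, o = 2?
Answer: 13084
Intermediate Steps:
n = -8 (n = -7 + (5 - 6) = -7 - 1 = -8)
u(t) = -16 (u(t) = 2*(-8) = -16)
u(1*S - 4) - 1*(-13100) = -16 - 1*(-13100) = -16 + 13100 = 13084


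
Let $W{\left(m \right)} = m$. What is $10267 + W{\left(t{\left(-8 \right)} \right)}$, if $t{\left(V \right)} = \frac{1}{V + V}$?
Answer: $\frac{164271}{16} \approx 10267.0$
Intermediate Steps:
$t{\left(V \right)} = \frac{1}{2 V}$
$10267 + W{\left(t{\left(-8 \right)} \right)} = 10267 + \frac{1}{2 \left(-8\right)} = 10267 + \frac{1}{2} \left(- \frac{1}{8}\right) = 10267 - \frac{1}{16} = \frac{164271}{16}$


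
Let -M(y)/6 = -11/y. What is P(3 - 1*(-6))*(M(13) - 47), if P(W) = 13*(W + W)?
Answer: -9810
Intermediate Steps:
M(y) = 66/y (M(y) = -(-66)/y = 66/y)
P(W) = 26*W (P(W) = 13*(2*W) = 26*W)
P(3 - 1*(-6))*(M(13) - 47) = (26*(3 - 1*(-6)))*(66/13 - 47) = (26*(3 + 6))*(66*(1/13) - 47) = (26*9)*(66/13 - 47) = 234*(-545/13) = -9810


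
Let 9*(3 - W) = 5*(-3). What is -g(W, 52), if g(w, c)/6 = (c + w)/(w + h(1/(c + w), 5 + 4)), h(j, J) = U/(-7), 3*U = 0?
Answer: -510/7 ≈ -72.857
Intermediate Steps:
U = 0 (U = (1/3)*0 = 0)
W = 14/3 (W = 3 - 5*(-3)/9 = 3 - 1/9*(-15) = 3 + 5/3 = 14/3 ≈ 4.6667)
h(j, J) = 0 (h(j, J) = 0/(-7) = 0*(-1/7) = 0)
g(w, c) = 6*(c + w)/w (g(w, c) = 6*((c + w)/(w + 0)) = 6*((c + w)/w) = 6*(c + w)/w)
-g(W, 52) = -(6 + 6*52/(14/3)) = -(6 + 6*52*(3/14)) = -(6 + 468/7) = -1*510/7 = -510/7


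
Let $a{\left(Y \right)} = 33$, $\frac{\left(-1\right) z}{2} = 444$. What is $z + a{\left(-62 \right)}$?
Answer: $-855$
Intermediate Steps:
$z = -888$ ($z = \left(-2\right) 444 = -888$)
$z + a{\left(-62 \right)} = -888 + 33 = -855$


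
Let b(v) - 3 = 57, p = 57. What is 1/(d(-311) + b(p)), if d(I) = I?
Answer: -1/251 ≈ -0.0039841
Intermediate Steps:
b(v) = 60 (b(v) = 3 + 57 = 60)
1/(d(-311) + b(p)) = 1/(-311 + 60) = 1/(-251) = -1/251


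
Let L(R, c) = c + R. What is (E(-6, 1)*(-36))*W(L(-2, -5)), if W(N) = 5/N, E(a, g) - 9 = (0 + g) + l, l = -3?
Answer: 180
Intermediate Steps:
L(R, c) = R + c
E(a, g) = 6 + g (E(a, g) = 9 + ((0 + g) - 3) = 9 + (g - 3) = 9 + (-3 + g) = 6 + g)
(E(-6, 1)*(-36))*W(L(-2, -5)) = ((6 + 1)*(-36))*(5/(-2 - 5)) = (7*(-36))*(5/(-7)) = -1260*(-1)/7 = -252*(-5/7) = 180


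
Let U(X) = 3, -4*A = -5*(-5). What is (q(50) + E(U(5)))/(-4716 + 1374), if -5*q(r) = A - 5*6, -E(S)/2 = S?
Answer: -5/13368 ≈ -0.00037403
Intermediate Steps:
A = -25/4 (A = -(-5)*(-5)/4 = -1/4*25 = -25/4 ≈ -6.2500)
E(S) = -2*S
q(r) = 29/4 (q(r) = -(-25/4 - 5*6)/5 = -(-25/4 - 30)/5 = -1/5*(-145/4) = 29/4)
(q(50) + E(U(5)))/(-4716 + 1374) = (29/4 - 2*3)/(-4716 + 1374) = (29/4 - 6)/(-3342) = (5/4)*(-1/3342) = -5/13368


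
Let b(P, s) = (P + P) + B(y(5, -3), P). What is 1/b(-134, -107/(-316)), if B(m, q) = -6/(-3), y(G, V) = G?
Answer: -1/266 ≈ -0.0037594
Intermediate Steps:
B(m, q) = 2 (B(m, q) = -6*(-⅓) = 2)
b(P, s) = 2 + 2*P (b(P, s) = (P + P) + 2 = 2*P + 2 = 2 + 2*P)
1/b(-134, -107/(-316)) = 1/(2 + 2*(-134)) = 1/(2 - 268) = 1/(-266) = -1/266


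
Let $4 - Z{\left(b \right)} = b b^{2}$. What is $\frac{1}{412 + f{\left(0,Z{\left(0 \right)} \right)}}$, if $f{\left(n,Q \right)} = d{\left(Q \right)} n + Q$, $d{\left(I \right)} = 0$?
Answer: $\frac{1}{416} \approx 0.0024038$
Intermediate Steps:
$Z{\left(b \right)} = 4 - b^{3}$ ($Z{\left(b \right)} = 4 - b b^{2} = 4 - b^{3}$)
$f{\left(n,Q \right)} = Q$ ($f{\left(n,Q \right)} = 0 n + Q = 0 + Q = Q$)
$\frac{1}{412 + f{\left(0,Z{\left(0 \right)} \right)}} = \frac{1}{412 + \left(4 - 0^{3}\right)} = \frac{1}{412 + \left(4 - 0\right)} = \frac{1}{412 + \left(4 + 0\right)} = \frac{1}{412 + 4} = \frac{1}{416}$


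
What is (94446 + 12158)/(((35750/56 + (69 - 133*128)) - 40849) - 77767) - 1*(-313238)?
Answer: 1183445574982/3778113 ≈ 3.1324e+5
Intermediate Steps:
(94446 + 12158)/(((35750/56 + (69 - 133*128)) - 40849) - 77767) - 1*(-313238) = 106604/(((35750*(1/56) + (69 - 17024)) - 40849) - 77767) + 313238 = 106604/(((17875/28 - 16955) - 40849) - 77767) + 313238 = 106604/((-456865/28 - 40849) - 77767) + 313238 = 106604/(-1600637/28 - 77767) + 313238 = 106604/(-3778113/28) + 313238 = 106604*(-28/3778113) + 313238 = -2984912/3778113 + 313238 = 1183445574982/3778113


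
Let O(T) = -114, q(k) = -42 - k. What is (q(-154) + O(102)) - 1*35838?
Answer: -35840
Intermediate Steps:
(q(-154) + O(102)) - 1*35838 = ((-42 - 1*(-154)) - 114) - 1*35838 = ((-42 + 154) - 114) - 35838 = (112 - 114) - 35838 = -2 - 35838 = -35840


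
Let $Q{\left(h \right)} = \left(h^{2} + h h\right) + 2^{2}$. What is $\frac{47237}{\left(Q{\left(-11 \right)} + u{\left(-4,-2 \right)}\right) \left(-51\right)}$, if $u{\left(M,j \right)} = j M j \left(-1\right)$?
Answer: $- \frac{47237}{13362} \approx -3.5352$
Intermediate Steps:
$u{\left(M,j \right)} = - M j^{2}$ ($u{\left(M,j \right)} = M j^{2} \left(-1\right) = - M j^{2}$)
$Q{\left(h \right)} = 4 + 2 h^{2}$ ($Q{\left(h \right)} = \left(h^{2} + h^{2}\right) + 4 = 2 h^{2} + 4 = 4 + 2 h^{2}$)
$\frac{47237}{\left(Q{\left(-11 \right)} + u{\left(-4,-2 \right)}\right) \left(-51\right)} = \frac{47237}{\left(\left(4 + 2 \left(-11\right)^{2}\right) - - 4 \left(-2\right)^{2}\right) \left(-51\right)} = \frac{47237}{\left(\left(4 + 2 \cdot 121\right) - \left(-4\right) 4\right) \left(-51\right)} = \frac{47237}{\left(\left(4 + 242\right) + 16\right) \left(-51\right)} = \frac{47237}{\left(246 + 16\right) \left(-51\right)} = \frac{47237}{262 \left(-51\right)} = \frac{47237}{-13362} = 47237 \left(- \frac{1}{13362}\right) = - \frac{47237}{13362}$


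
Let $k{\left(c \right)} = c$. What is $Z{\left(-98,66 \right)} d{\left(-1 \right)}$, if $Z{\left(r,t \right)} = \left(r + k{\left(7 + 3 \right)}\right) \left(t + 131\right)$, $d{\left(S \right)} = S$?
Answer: $17336$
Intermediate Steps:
$Z{\left(r,t \right)} = \left(10 + r\right) \left(131 + t\right)$ ($Z{\left(r,t \right)} = \left(r + \left(7 + 3\right)\right) \left(t + 131\right) = \left(r + 10\right) \left(131 + t\right) = \left(10 + r\right) \left(131 + t\right)$)
$Z{\left(-98,66 \right)} d{\left(-1 \right)} = \left(1310 + 10 \cdot 66 + 131 \left(-98\right) - 6468\right) \left(-1\right) = \left(1310 + 660 - 12838 - 6468\right) \left(-1\right) = \left(-17336\right) \left(-1\right) = 17336$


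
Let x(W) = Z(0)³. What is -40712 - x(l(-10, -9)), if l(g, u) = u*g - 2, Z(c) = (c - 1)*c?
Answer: -40712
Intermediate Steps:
Z(c) = c*(-1 + c) (Z(c) = (-1 + c)*c = c*(-1 + c))
l(g, u) = -2 + g*u (l(g, u) = g*u - 2 = -2 + g*u)
x(W) = 0 (x(W) = (0*(-1 + 0))³ = (0*(-1))³ = 0³ = 0)
-40712 - x(l(-10, -9)) = -40712 - 1*0 = -40712 + 0 = -40712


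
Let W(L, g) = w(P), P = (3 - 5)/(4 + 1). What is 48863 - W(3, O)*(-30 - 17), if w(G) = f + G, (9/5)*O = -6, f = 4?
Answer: 245161/5 ≈ 49032.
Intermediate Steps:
P = -2/5 ≈ -0.40000
O = -10/3 (O = (5/9)*(-6) = -10/3 ≈ -3.3333)
w(G) = 4 + G
W(L, g) = 18/5 (W(L, g) = 4 - 2/5 = 18/5)
48863 - W(3, O)*(-30 - 17) = 48863 - 18*(-30 - 17)/5 = 48863 - 18*(-47)/5 = 48863 - 1*(-846/5) = 48863 + 846/5 = 245161/5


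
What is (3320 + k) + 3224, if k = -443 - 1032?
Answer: 5069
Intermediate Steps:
k = -1475
(3320 + k) + 3224 = (3320 - 1475) + 3224 = 1845 + 3224 = 5069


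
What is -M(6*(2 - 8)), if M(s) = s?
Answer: 36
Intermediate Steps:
-M(6*(2 - 8)) = -6*(2 - 8) = -6*(-6) = -1*(-36) = 36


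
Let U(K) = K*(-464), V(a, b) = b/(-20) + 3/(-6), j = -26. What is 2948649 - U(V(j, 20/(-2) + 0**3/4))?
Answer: 2948649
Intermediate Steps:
V(a, b) = -1/2 - b/20 (V(a, b) = b*(-1/20) + 3*(-1/6) = -b/20 - 1/2 = -1/2 - b/20)
U(K) = -464*K
2948649 - U(V(j, 20/(-2) + 0**3/4)) = 2948649 - (-464)*(-1/2 - (20/(-2) + 0**3/4)/20) = 2948649 - (-464)*(-1/2 - (20*(-1/2) + 0*(1/4))/20) = 2948649 - (-464)*(-1/2 - (-10 + 0)/20) = 2948649 - (-464)*(-1/2 - 1/20*(-10)) = 2948649 - (-464)*(-1/2 + 1/2) = 2948649 - (-464)*0 = 2948649 - 1*0 = 2948649 + 0 = 2948649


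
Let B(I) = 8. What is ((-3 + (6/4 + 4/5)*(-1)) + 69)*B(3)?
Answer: 2548/5 ≈ 509.60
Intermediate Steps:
((-3 + (6/4 + 4/5)*(-1)) + 69)*B(3) = ((-3 + (6/4 + 4/5)*(-1)) + 69)*8 = ((-3 + (6*(¼) + 4*(⅕))*(-1)) + 69)*8 = ((-3 + (3/2 + ⅘)*(-1)) + 69)*8 = ((-3 + (23/10)*(-1)) + 69)*8 = ((-3 - 23/10) + 69)*8 = (-53/10 + 69)*8 = (637/10)*8 = 2548/5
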